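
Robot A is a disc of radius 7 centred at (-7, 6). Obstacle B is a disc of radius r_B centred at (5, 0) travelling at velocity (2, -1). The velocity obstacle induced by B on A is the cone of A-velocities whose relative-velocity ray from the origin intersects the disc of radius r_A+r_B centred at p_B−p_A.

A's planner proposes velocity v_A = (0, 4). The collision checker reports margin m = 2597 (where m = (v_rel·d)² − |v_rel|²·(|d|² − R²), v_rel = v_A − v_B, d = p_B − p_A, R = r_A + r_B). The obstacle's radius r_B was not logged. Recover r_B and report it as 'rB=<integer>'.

m = 2597
d = (12, -6);  v_rel = (-2, 5),  |v_rel|² = 29
v_rel×d = (-2)·(-6) − (5)·(12) = -48
since m = R²·29 − (-48)²:  R² = (2304 + 2597) / 29 = 169
R = √169 = 13  ⇒  r_B = 13 − 7 = 6

rB=6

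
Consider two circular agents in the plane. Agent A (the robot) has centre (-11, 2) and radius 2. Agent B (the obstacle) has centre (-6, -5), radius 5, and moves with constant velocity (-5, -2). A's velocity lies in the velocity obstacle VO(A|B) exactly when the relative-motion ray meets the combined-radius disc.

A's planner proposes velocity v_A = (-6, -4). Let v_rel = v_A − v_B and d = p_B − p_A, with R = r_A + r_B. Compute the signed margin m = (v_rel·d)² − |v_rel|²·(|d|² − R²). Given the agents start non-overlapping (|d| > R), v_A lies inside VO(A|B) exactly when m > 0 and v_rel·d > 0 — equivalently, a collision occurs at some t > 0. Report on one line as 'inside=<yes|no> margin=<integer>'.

d = (5, -7),  |d|² = 74;  R = 2+5 = 7,  c = 74−7² = 25
v_rel = (-1, -2),  |v_rel|² = 5;  v_rel·d = (-1)·(5) + (-2)·(-7) = 9
5·t² − 18·t + 25 = 0  ⇒  m = 9² − 5·25 = -44
m = -44 < 0,  v_rel·d = 9 > 0  ⇒  outside

inside=no margin=-44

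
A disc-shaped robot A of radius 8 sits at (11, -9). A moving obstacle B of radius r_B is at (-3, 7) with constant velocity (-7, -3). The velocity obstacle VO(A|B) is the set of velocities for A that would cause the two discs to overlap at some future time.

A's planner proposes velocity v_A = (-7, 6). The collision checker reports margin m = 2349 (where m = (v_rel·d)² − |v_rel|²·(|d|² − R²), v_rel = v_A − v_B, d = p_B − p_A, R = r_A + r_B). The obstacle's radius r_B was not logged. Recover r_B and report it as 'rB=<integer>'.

m = 2349
d = (-14, 16);  v_rel = (0, 9),  |v_rel|² = 81
v_rel×d = (0)·(16) − (9)·(-14) = 126
since m = R²·81 − 126²:  R² = (15876 + 2349) / 81 = 225
R = √225 = 15  ⇒  r_B = 15 − 8 = 7

rB=7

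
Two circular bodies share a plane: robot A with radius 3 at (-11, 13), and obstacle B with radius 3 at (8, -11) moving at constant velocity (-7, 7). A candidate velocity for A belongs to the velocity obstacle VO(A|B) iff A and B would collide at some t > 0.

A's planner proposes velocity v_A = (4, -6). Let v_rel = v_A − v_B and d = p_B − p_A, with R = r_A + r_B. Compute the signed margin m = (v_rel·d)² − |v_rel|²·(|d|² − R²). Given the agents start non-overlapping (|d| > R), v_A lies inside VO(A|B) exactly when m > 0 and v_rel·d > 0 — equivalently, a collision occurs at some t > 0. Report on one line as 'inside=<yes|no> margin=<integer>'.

d = (19, -24),  |d|² = 937;  R = 3+3 = 6,  c = 937−6² = 901
v_rel = (11, -13),  |v_rel|² = 290;  v_rel·d = (11)·(19) + (-13)·(-24) = 521
290·t² − 1042·t + 901 = 0  ⇒  m = 521² − 290·901 = 10151
m = 10151 > 0,  v_rel·d = 521 > 0  ⇒  inside

inside=yes margin=10151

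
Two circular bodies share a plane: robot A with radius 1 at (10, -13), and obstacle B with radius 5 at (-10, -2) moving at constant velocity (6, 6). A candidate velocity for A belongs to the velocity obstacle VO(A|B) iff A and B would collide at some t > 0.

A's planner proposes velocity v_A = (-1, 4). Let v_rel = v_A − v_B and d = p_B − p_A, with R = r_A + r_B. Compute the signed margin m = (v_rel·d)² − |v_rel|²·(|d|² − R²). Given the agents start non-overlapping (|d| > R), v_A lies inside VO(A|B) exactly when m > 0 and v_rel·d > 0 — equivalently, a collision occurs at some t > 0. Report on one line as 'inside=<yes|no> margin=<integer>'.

d = (-20, 11),  |d|² = 521;  R = 1+5 = 6,  c = 521−6² = 485
v_rel = (-7, -2),  |v_rel|² = 53;  v_rel·d = (-7)·(-20) + (-2)·(11) = 118
53·t² − 236·t + 485 = 0  ⇒  m = 118² − 53·485 = -11781
m = -11781 < 0,  v_rel·d = 118 > 0  ⇒  outside

inside=no margin=-11781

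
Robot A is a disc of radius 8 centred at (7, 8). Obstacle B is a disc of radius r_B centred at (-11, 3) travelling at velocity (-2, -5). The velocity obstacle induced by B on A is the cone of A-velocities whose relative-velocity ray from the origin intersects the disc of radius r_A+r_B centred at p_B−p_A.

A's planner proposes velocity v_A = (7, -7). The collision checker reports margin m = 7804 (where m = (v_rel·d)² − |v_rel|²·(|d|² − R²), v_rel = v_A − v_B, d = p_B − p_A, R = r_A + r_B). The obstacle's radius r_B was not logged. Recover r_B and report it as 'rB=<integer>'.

m = 7804
d = (-18, -5);  v_rel = (9, -2),  |v_rel|² = 85
v_rel×d = (9)·(-5) − (-2)·(-18) = -81
since m = R²·85 − (-81)²:  R² = (6561 + 7804) / 85 = 169
R = √169 = 13  ⇒  r_B = 13 − 8 = 5

rB=5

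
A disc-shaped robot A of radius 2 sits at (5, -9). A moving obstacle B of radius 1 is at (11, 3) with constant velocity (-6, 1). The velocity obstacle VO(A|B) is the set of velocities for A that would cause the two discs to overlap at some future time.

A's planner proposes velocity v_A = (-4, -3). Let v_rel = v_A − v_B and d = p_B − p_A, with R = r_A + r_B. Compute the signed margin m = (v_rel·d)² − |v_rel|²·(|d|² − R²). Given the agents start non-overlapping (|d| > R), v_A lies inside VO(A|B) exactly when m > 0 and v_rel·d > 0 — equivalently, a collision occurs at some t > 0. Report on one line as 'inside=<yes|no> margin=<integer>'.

d = (6, 12),  |d|² = 180;  R = 2+1 = 3,  c = 180−3² = 171
v_rel = (2, -4),  |v_rel|² = 20;  v_rel·d = (2)·(6) + (-4)·(12) = -36
20·t² + 72·t + 171 = 0  ⇒  m = (-36)² − 20·171 = -2124
m = -2124 < 0,  v_rel·d = -36 < 0  ⇒  outside

inside=no margin=-2124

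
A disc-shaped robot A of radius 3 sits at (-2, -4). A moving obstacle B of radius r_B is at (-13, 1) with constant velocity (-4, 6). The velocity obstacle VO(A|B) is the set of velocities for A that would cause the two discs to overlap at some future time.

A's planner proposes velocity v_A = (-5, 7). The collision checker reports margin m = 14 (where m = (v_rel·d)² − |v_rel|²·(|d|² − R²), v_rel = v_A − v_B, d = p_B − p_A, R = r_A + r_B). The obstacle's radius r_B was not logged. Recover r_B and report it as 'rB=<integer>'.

m = 14
d = (-11, 5);  v_rel = (-1, 1),  |v_rel|² = 2
v_rel×d = (-1)·(5) − (1)·(-11) = 6
since m = R²·2 − 6²:  R² = (36 + 14) / 2 = 25
R = √25 = 5  ⇒  r_B = 5 − 3 = 2

rB=2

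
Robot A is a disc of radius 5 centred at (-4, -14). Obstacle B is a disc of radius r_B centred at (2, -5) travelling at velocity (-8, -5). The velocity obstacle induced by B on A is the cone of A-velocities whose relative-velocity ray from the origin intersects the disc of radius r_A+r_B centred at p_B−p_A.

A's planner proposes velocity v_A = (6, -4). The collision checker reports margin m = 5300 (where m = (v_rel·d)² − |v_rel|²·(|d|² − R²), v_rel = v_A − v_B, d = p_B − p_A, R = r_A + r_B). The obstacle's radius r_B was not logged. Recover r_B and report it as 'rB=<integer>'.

m = 5300
d = (6, 9);  v_rel = (14, 1),  |v_rel|² = 197
v_rel×d = (14)·(9) − (1)·(6) = 120
since m = R²·197 − 120²:  R² = (14400 + 5300) / 197 = 100
R = √100 = 10  ⇒  r_B = 10 − 5 = 5

rB=5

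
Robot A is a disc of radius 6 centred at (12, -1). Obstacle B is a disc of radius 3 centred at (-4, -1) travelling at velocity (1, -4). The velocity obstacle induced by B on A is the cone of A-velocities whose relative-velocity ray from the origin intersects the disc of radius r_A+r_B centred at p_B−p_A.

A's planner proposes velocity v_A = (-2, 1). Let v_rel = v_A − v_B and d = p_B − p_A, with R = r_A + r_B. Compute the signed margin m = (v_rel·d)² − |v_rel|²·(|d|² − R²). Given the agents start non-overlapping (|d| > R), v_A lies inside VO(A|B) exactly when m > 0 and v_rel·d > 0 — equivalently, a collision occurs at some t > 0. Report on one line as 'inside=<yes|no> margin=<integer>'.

d = (-16, 0),  |d|² = 256;  R = 6+3 = 9,  c = 256−9² = 175
v_rel = (-3, 5),  |v_rel|² = 34;  v_rel·d = (-3)·(-16) + (5)·(0) = 48
34·t² − 96·t + 175 = 0  ⇒  m = 48² − 34·175 = -3646
m = -3646 < 0,  v_rel·d = 48 > 0  ⇒  outside

inside=no margin=-3646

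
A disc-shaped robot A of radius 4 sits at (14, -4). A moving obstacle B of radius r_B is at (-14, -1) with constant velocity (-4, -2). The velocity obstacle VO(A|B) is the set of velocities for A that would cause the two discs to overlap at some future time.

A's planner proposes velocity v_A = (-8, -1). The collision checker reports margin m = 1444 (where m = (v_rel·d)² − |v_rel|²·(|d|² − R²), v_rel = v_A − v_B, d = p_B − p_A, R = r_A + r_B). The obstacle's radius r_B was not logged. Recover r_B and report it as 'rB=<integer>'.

m = 1444
d = (-28, 3);  v_rel = (-4, 1),  |v_rel|² = 17
v_rel×d = (-4)·(3) − (1)·(-28) = 16
since m = R²·17 − 16²:  R² = (256 + 1444) / 17 = 100
R = √100 = 10  ⇒  r_B = 10 − 4 = 6

rB=6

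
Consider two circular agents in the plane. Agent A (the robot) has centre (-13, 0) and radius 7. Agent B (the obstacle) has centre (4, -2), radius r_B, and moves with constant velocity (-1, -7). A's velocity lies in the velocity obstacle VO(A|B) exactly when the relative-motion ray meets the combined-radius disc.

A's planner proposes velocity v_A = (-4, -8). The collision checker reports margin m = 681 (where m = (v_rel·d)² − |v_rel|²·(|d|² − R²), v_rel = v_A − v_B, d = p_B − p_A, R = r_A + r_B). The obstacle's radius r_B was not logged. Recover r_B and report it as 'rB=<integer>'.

m = 681
d = (17, -2);  v_rel = (-3, -1),  |v_rel|² = 10
v_rel×d = (-3)·(-2) − (-1)·(17) = 23
since m = R²·10 − 23²:  R² = (529 + 681) / 10 = 121
R = √121 = 11  ⇒  r_B = 11 − 7 = 4

rB=4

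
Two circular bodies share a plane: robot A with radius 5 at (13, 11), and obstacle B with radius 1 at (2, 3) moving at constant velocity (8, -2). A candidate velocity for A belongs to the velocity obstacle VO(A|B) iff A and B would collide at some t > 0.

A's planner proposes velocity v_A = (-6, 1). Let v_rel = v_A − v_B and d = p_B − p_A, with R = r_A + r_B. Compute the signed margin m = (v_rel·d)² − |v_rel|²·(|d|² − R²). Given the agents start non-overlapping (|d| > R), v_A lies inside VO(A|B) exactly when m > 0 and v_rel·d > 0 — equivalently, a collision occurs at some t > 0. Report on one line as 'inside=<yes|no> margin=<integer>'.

d = (-11, -8),  |d|² = 185;  R = 5+1 = 6,  c = 185−6² = 149
v_rel = (-14, 3),  |v_rel|² = 205;  v_rel·d = (-14)·(-11) + (3)·(-8) = 130
205·t² − 260·t + 149 = 0  ⇒  m = 130² − 205·149 = -13645
m = -13645 < 0,  v_rel·d = 130 > 0  ⇒  outside

inside=no margin=-13645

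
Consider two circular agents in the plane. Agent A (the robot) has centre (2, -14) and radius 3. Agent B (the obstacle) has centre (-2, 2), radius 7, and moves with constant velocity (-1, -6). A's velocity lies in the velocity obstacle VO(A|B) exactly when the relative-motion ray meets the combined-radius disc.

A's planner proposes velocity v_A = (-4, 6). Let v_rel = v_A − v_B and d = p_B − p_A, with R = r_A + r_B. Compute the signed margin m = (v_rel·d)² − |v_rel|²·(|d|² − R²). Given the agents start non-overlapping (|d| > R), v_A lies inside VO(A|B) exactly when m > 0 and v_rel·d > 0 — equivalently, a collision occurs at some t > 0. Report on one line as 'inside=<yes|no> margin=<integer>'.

d = (-4, 16),  |d|² = 272;  R = 3+7 = 10,  c = 272−10² = 172
v_rel = (-3, 12),  |v_rel|² = 153;  v_rel·d = (-3)·(-4) + (12)·(16) = 204
153·t² − 408·t + 172 = 0  ⇒  m = 204² − 153·172 = 15300
m = 15300 > 0,  v_rel·d = 204 > 0  ⇒  inside

inside=yes margin=15300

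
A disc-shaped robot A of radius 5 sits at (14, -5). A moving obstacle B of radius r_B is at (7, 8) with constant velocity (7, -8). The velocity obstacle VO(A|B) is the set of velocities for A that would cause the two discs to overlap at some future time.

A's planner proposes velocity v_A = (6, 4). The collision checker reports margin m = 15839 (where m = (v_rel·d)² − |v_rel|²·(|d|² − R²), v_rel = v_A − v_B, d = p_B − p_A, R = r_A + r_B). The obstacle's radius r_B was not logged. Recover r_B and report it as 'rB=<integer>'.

m = 15839
d = (-7, 13);  v_rel = (-1, 12),  |v_rel|² = 145
v_rel×d = (-1)·(13) − (12)·(-7) = 71
since m = R²·145 − 71²:  R² = (5041 + 15839) / 145 = 144
R = √144 = 12  ⇒  r_B = 12 − 5 = 7

rB=7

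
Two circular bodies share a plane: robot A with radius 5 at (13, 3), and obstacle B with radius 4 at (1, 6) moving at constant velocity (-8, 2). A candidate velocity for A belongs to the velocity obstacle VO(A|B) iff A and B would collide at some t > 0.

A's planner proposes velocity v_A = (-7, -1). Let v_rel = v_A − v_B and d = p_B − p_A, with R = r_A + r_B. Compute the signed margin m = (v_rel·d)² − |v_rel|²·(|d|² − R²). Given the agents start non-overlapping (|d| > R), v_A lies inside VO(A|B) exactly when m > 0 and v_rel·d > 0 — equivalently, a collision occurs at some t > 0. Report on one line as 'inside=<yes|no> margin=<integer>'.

d = (-12, 3),  |d|² = 153;  R = 5+4 = 9,  c = 153−9² = 72
v_rel = (1, -3),  |v_rel|² = 10;  v_rel·d = (1)·(-12) + (-3)·(3) = -21
10·t² + 42·t + 72 = 0  ⇒  m = (-21)² − 10·72 = -279
m = -279 < 0,  v_rel·d = -21 < 0  ⇒  outside

inside=no margin=-279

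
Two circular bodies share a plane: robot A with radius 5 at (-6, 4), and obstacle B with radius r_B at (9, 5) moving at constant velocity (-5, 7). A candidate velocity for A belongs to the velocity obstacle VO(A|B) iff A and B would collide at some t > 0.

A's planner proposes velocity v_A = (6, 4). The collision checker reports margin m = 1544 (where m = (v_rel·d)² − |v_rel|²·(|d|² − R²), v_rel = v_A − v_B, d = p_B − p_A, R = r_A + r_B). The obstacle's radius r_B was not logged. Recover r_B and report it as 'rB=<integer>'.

m = 1544
d = (15, 1);  v_rel = (11, -3),  |v_rel|² = 130
v_rel×d = (11)·(1) − (-3)·(15) = 56
since m = R²·130 − 56²:  R² = (3136 + 1544) / 130 = 36
R = √36 = 6  ⇒  r_B = 6 − 5 = 1

rB=1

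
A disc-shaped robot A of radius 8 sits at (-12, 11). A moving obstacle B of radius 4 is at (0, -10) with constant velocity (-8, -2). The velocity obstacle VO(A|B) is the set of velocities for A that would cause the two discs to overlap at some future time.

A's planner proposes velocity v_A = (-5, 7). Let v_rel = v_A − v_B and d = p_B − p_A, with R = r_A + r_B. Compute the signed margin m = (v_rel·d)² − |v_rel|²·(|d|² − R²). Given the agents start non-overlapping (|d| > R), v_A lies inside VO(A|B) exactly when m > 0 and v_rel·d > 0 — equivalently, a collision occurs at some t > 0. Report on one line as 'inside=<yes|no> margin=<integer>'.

d = (12, -21),  |d|² = 585;  R = 8+4 = 12,  c = 585−12² = 441
v_rel = (3, 9),  |v_rel|² = 90;  v_rel·d = (3)·(12) + (9)·(-21) = -153
90·t² + 306·t + 441 = 0  ⇒  m = (-153)² − 90·441 = -16281
m = -16281 < 0,  v_rel·d = -153 < 0  ⇒  outside

inside=no margin=-16281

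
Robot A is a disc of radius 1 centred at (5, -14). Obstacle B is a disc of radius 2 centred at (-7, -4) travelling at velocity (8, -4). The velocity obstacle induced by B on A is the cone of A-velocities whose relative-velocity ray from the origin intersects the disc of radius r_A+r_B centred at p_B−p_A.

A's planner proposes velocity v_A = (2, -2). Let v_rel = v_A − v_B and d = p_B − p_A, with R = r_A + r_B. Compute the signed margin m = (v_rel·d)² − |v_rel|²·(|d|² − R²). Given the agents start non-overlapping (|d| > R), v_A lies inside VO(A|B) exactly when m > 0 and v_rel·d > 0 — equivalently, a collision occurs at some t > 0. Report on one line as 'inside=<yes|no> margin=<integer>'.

d = (-12, 10),  |d|² = 244;  R = 1+2 = 3,  c = 244−3² = 235
v_rel = (-6, 2),  |v_rel|² = 40;  v_rel·d = (-6)·(-12) + (2)·(10) = 92
40·t² − 184·t + 235 = 0  ⇒  m = 92² − 40·235 = -936
m = -936 < 0,  v_rel·d = 92 > 0  ⇒  outside

inside=no margin=-936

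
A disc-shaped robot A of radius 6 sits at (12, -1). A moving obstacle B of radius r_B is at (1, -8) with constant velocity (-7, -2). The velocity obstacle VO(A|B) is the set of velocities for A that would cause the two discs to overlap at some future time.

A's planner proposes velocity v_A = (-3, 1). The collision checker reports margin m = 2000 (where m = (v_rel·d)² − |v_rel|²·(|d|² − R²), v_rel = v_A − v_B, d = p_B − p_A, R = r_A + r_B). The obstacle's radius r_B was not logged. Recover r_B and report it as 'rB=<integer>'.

m = 2000
d = (-11, -7);  v_rel = (4, 3),  |v_rel|² = 25
v_rel×d = (4)·(-7) − (3)·(-11) = 5
since m = R²·25 − 5²:  R² = (25 + 2000) / 25 = 81
R = √81 = 9  ⇒  r_B = 9 − 6 = 3

rB=3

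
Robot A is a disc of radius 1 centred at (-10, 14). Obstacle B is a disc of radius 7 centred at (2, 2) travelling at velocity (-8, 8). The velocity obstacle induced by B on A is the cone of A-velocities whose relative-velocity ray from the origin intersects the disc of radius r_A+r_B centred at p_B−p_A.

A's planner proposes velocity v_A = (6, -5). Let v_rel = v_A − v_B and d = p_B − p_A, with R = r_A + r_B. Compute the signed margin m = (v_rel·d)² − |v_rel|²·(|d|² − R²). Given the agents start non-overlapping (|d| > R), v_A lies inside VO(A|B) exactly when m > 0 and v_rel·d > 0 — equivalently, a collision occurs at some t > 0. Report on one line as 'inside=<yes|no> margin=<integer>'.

d = (12, -12),  |d|² = 288;  R = 1+7 = 8,  c = 288−8² = 224
v_rel = (14, -13),  |v_rel|² = 365;  v_rel·d = (14)·(12) + (-13)·(-12) = 324
365·t² − 648·t + 224 = 0  ⇒  m = 324² − 365·224 = 23216
m = 23216 > 0,  v_rel·d = 324 > 0  ⇒  inside

inside=yes margin=23216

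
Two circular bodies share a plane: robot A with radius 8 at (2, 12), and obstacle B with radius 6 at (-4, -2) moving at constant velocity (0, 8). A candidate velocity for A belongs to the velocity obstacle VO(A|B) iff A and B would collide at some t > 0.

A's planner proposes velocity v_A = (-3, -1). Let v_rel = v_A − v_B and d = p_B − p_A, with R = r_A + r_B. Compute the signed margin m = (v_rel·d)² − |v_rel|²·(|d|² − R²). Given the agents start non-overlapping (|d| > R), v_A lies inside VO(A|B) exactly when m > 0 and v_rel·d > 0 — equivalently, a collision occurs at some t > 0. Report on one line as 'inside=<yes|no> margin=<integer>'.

d = (-6, -14),  |d|² = 232;  R = 8+6 = 14,  c = 232−14² = 36
v_rel = (-3, -9),  |v_rel|² = 90;  v_rel·d = (-3)·(-6) + (-9)·(-14) = 144
90·t² − 288·t + 36 = 0  ⇒  m = 144² − 90·36 = 17496
m = 17496 > 0,  v_rel·d = 144 > 0  ⇒  inside

inside=yes margin=17496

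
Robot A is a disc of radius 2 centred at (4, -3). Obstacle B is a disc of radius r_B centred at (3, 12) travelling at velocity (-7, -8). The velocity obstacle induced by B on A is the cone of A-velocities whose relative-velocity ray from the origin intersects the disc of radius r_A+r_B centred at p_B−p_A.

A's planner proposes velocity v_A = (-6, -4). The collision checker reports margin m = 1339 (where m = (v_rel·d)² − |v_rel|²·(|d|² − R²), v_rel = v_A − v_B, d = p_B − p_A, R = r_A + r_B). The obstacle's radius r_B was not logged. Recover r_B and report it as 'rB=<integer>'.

m = 1339
d = (-1, 15);  v_rel = (1, 4),  |v_rel|² = 17
v_rel×d = (1)·(15) − (4)·(-1) = 19
since m = R²·17 − 19²:  R² = (361 + 1339) / 17 = 100
R = √100 = 10  ⇒  r_B = 10 − 2 = 8

rB=8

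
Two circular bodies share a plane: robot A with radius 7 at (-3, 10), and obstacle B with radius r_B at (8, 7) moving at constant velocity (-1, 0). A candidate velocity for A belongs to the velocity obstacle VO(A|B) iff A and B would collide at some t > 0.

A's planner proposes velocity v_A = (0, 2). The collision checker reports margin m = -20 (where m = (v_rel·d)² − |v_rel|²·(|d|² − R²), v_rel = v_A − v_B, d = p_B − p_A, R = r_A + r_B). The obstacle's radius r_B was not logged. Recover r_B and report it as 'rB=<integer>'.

m = -20
d = (11, -3);  v_rel = (1, 2),  |v_rel|² = 5
v_rel×d = (1)·(-3) − (2)·(11) = -25
since m = R²·5 − (-25)²:  R² = (625 + -20) / 5 = 121
R = √121 = 11  ⇒  r_B = 11 − 7 = 4

rB=4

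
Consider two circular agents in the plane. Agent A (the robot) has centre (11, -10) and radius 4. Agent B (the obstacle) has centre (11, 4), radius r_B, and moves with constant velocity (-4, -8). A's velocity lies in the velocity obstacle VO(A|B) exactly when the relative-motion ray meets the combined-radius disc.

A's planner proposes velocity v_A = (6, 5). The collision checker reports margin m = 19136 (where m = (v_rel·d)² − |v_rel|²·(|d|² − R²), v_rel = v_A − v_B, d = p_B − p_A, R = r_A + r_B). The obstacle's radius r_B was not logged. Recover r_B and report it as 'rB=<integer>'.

m = 19136
d = (0, 14);  v_rel = (10, 13),  |v_rel|² = 269
v_rel×d = (10)·(14) − (13)·(0) = 140
since m = R²·269 − 140²:  R² = (19600 + 19136) / 269 = 144
R = √144 = 12  ⇒  r_B = 12 − 4 = 8

rB=8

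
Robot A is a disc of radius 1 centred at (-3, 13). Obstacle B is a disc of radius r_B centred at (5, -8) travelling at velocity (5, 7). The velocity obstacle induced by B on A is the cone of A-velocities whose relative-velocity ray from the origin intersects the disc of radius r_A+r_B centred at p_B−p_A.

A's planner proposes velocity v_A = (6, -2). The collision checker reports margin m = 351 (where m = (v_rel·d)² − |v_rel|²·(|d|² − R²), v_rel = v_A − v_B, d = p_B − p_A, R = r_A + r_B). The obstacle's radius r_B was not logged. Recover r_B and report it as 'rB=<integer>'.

m = 351
d = (8, -21);  v_rel = (1, -9),  |v_rel|² = 82
v_rel×d = (1)·(-21) − (-9)·(8) = 51
since m = R²·82 − 51²:  R² = (2601 + 351) / 82 = 36
R = √36 = 6  ⇒  r_B = 6 − 1 = 5

rB=5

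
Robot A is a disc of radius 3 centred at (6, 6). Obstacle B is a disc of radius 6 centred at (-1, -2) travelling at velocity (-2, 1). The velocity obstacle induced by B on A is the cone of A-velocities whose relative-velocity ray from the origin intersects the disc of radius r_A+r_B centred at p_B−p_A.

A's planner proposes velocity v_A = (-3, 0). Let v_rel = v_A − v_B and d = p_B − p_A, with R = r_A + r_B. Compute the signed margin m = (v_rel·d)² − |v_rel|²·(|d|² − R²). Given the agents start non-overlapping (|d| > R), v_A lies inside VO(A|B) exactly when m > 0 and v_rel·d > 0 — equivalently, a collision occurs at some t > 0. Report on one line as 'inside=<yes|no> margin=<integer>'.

d = (-7, -8),  |d|² = 113;  R = 3+6 = 9,  c = 113−9² = 32
v_rel = (-1, -1),  |v_rel|² = 2;  v_rel·d = (-1)·(-7) + (-1)·(-8) = 15
2·t² − 30·t + 32 = 0  ⇒  m = 15² − 2·32 = 161
m = 161 > 0,  v_rel·d = 15 > 0  ⇒  inside

inside=yes margin=161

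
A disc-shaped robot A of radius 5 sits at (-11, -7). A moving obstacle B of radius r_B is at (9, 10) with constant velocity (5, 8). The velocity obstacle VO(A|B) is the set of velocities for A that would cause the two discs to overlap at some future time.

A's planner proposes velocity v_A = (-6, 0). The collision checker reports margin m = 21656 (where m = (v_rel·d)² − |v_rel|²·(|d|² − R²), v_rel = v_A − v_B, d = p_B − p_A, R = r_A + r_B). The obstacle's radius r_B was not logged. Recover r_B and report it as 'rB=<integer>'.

m = 21656
d = (20, 17);  v_rel = (-11, -8),  |v_rel|² = 185
v_rel×d = (-11)·(17) − (-8)·(20) = -27
since m = R²·185 − (-27)²:  R² = (729 + 21656) / 185 = 121
R = √121 = 11  ⇒  r_B = 11 − 5 = 6

rB=6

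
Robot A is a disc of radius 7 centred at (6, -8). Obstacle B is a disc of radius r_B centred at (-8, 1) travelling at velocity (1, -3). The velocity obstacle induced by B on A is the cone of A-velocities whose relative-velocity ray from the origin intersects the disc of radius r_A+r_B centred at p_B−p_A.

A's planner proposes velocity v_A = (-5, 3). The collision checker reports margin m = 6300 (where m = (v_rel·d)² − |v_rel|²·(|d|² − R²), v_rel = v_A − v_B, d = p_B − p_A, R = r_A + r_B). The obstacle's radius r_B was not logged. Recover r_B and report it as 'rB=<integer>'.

m = 6300
d = (-14, 9);  v_rel = (-6, 6),  |v_rel|² = 72
v_rel×d = (-6)·(9) − (6)·(-14) = 30
since m = R²·72 − 30²:  R² = (900 + 6300) / 72 = 100
R = √100 = 10  ⇒  r_B = 10 − 7 = 3

rB=3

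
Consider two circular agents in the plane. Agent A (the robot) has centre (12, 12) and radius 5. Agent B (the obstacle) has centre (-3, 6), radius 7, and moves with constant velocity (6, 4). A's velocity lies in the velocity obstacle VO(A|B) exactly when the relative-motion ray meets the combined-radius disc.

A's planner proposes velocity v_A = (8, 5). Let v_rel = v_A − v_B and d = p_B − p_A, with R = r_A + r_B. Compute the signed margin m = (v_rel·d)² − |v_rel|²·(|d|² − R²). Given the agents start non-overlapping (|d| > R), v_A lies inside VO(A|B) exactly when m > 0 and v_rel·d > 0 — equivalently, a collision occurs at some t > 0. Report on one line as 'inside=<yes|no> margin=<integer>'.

d = (-15, -6),  |d|² = 261;  R = 5+7 = 12,  c = 261−12² = 117
v_rel = (2, 1),  |v_rel|² = 5;  v_rel·d = (2)·(-15) + (1)·(-6) = -36
5·t² + 72·t + 117 = 0  ⇒  m = (-36)² − 5·117 = 711
m = 711 > 0,  v_rel·d = -36 < 0  ⇒  outside

inside=no margin=711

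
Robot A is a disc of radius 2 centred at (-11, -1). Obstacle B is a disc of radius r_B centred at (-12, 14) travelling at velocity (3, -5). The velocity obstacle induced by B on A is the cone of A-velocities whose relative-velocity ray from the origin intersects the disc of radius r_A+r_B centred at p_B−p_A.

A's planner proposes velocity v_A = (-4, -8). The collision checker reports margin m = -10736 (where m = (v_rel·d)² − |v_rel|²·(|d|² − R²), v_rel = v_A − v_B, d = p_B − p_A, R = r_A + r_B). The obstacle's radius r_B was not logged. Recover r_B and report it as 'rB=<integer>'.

m = -10736
d = (-1, 15);  v_rel = (-7, -3),  |v_rel|² = 58
v_rel×d = (-7)·(15) − (-3)·(-1) = -108
since m = R²·58 − (-108)²:  R² = (11664 + -10736) / 58 = 16
R = √16 = 4  ⇒  r_B = 4 − 2 = 2

rB=2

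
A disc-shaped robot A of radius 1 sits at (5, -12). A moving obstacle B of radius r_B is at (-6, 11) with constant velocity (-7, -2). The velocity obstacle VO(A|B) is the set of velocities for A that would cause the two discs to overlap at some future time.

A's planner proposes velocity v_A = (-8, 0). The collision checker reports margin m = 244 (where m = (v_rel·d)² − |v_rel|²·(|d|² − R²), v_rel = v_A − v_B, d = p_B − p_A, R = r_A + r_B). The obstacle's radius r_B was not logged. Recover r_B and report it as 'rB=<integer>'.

m = 244
d = (-11, 23);  v_rel = (-1, 2),  |v_rel|² = 5
v_rel×d = (-1)·(23) − (2)·(-11) = -1
since m = R²·5 − (-1)²:  R² = (1 + 244) / 5 = 49
R = √49 = 7  ⇒  r_B = 7 − 1 = 6

rB=6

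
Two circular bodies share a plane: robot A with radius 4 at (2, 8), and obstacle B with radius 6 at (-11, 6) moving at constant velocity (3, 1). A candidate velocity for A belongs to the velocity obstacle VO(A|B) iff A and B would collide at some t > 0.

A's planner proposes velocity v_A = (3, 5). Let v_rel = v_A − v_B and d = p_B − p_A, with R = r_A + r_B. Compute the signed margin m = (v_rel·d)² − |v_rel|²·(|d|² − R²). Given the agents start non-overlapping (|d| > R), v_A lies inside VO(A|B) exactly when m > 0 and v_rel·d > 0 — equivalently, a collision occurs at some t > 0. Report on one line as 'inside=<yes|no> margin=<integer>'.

d = (-13, -2),  |d|² = 173;  R = 4+6 = 10,  c = 173−10² = 73
v_rel = (0, 4),  |v_rel|² = 16;  v_rel·d = (0)·(-13) + (4)·(-2) = -8
16·t² + 16·t + 73 = 0  ⇒  m = (-8)² − 16·73 = -1104
m = -1104 < 0,  v_rel·d = -8 < 0  ⇒  outside

inside=no margin=-1104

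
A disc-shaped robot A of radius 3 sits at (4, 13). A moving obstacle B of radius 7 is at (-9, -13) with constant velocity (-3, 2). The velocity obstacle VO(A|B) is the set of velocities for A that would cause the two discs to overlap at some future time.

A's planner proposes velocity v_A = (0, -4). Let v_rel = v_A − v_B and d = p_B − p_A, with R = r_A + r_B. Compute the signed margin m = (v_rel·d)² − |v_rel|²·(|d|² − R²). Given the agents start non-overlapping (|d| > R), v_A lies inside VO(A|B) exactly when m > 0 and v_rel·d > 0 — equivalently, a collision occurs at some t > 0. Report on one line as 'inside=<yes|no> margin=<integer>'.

d = (-13, -26),  |d|² = 845;  R = 3+7 = 10,  c = 845−10² = 745
v_rel = (3, -6),  |v_rel|² = 45;  v_rel·d = (3)·(-13) + (-6)·(-26) = 117
45·t² − 234·t + 745 = 0  ⇒  m = 117² − 45·745 = -19836
m = -19836 < 0,  v_rel·d = 117 > 0  ⇒  outside

inside=no margin=-19836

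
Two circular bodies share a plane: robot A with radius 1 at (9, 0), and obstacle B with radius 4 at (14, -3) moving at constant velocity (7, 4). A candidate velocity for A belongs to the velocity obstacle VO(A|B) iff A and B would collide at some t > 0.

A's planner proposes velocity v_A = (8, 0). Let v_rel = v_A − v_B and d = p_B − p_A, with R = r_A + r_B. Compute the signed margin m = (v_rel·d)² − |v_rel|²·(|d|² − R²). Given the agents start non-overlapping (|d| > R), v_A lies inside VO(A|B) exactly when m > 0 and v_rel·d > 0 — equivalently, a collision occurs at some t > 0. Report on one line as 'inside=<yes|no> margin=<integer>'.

d = (5, -3),  |d|² = 34;  R = 1+4 = 5,  c = 34−5² = 9
v_rel = (1, -4),  |v_rel|² = 17;  v_rel·d = (1)·(5) + (-4)·(-3) = 17
17·t² − 34·t + 9 = 0  ⇒  m = 17² − 17·9 = 136
m = 136 > 0,  v_rel·d = 17 > 0  ⇒  inside

inside=yes margin=136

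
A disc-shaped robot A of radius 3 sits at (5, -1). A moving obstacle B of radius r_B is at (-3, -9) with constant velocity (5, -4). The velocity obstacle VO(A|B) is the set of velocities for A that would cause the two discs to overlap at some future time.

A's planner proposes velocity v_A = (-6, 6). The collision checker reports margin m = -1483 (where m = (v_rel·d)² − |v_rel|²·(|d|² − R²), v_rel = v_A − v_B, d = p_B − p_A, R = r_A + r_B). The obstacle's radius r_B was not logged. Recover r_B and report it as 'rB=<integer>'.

m = -1483
d = (-8, -8);  v_rel = (-11, 10),  |v_rel|² = 221
v_rel×d = (-11)·(-8) − (10)·(-8) = 168
since m = R²·221 − 168²:  R² = (28224 + -1483) / 221 = 121
R = √121 = 11  ⇒  r_B = 11 − 3 = 8

rB=8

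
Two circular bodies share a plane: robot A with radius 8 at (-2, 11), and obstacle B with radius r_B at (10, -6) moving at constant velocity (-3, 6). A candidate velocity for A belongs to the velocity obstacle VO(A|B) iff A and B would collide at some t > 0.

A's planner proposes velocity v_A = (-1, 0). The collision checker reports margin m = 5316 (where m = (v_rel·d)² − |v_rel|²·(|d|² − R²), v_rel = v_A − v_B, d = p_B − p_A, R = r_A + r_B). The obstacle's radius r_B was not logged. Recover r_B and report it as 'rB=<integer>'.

m = 5316
d = (12, -17);  v_rel = (2, -6),  |v_rel|² = 40
v_rel×d = (2)·(-17) − (-6)·(12) = 38
since m = R²·40 − 38²:  R² = (1444 + 5316) / 40 = 169
R = √169 = 13  ⇒  r_B = 13 − 8 = 5

rB=5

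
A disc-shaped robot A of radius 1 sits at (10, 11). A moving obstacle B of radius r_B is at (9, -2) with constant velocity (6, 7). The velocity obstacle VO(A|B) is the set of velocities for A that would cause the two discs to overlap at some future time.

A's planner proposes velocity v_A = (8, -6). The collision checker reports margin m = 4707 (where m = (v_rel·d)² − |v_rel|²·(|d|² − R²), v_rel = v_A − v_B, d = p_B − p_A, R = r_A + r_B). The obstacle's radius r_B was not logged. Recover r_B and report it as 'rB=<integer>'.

m = 4707
d = (-1, -13);  v_rel = (2, -13),  |v_rel|² = 173
v_rel×d = (2)·(-13) − (-13)·(-1) = -39
since m = R²·173 − (-39)²:  R² = (1521 + 4707) / 173 = 36
R = √36 = 6  ⇒  r_B = 6 − 1 = 5

rB=5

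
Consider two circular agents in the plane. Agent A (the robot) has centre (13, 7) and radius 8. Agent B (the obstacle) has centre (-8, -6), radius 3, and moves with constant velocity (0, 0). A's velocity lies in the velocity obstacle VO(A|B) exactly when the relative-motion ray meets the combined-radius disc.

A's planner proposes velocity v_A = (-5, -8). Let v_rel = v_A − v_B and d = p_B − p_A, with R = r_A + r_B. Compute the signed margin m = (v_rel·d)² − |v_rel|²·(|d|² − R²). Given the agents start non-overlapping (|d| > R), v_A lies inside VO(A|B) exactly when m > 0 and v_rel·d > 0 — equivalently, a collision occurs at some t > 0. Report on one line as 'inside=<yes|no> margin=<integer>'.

d = (-21, -13),  |d|² = 610;  R = 8+3 = 11,  c = 610−11² = 489
v_rel = (-5, -8),  |v_rel|² = 89;  v_rel·d = (-5)·(-21) + (-8)·(-13) = 209
89·t² − 418·t + 489 = 0  ⇒  m = 209² − 89·489 = 160
m = 160 > 0,  v_rel·d = 209 > 0  ⇒  inside

inside=yes margin=160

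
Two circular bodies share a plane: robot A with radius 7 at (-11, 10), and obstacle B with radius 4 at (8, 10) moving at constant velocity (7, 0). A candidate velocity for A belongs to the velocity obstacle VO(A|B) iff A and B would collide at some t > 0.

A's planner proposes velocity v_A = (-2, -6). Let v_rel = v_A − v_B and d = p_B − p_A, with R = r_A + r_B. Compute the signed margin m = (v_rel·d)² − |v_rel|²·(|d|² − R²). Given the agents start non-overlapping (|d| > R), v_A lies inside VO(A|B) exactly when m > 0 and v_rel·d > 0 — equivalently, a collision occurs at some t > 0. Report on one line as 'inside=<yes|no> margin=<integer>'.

d = (19, 0),  |d|² = 361;  R = 7+4 = 11,  c = 361−11² = 240
v_rel = (-9, -6),  |v_rel|² = 117;  v_rel·d = (-9)·(19) + (-6)·(0) = -171
117·t² + 342·t + 240 = 0  ⇒  m = (-171)² − 117·240 = 1161
m = 1161 > 0,  v_rel·d = -171 < 0  ⇒  outside

inside=no margin=1161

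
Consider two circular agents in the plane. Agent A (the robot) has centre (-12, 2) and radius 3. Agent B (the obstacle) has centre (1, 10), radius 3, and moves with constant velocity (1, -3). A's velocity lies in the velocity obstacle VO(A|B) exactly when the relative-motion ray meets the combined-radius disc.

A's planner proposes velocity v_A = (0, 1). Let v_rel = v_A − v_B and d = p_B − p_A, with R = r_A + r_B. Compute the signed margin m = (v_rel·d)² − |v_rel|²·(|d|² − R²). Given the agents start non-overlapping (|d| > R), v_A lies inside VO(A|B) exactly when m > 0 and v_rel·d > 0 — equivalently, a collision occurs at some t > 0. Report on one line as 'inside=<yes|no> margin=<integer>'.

d = (13, 8),  |d|² = 233;  R = 3+3 = 6,  c = 233−6² = 197
v_rel = (-1, 4),  |v_rel|² = 17;  v_rel·d = (-1)·(13) + (4)·(8) = 19
17·t² − 38·t + 197 = 0  ⇒  m = 19² − 17·197 = -2988
m = -2988 < 0,  v_rel·d = 19 > 0  ⇒  outside

inside=no margin=-2988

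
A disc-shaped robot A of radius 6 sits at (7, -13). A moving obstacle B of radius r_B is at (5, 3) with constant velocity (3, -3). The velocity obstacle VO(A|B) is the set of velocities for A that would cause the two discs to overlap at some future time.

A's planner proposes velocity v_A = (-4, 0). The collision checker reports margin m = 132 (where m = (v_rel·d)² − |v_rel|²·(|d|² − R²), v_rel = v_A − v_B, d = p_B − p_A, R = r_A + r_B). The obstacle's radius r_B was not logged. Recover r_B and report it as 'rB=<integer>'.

m = 132
d = (-2, 16);  v_rel = (-7, 3),  |v_rel|² = 58
v_rel×d = (-7)·(16) − (3)·(-2) = -106
since m = R²·58 − (-106)²:  R² = (11236 + 132) / 58 = 196
R = √196 = 14  ⇒  r_B = 14 − 6 = 8

rB=8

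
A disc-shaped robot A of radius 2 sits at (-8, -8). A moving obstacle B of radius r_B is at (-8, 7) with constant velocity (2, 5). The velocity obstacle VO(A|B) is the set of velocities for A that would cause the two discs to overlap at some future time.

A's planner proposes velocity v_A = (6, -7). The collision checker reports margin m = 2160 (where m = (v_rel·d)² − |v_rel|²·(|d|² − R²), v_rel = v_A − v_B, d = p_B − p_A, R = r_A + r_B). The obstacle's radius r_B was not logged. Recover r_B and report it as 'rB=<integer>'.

m = 2160
d = (0, 15);  v_rel = (4, -12),  |v_rel|² = 160
v_rel×d = (4)·(15) − (-12)·(0) = 60
since m = R²·160 − 60²:  R² = (3600 + 2160) / 160 = 36
R = √36 = 6  ⇒  r_B = 6 − 2 = 4

rB=4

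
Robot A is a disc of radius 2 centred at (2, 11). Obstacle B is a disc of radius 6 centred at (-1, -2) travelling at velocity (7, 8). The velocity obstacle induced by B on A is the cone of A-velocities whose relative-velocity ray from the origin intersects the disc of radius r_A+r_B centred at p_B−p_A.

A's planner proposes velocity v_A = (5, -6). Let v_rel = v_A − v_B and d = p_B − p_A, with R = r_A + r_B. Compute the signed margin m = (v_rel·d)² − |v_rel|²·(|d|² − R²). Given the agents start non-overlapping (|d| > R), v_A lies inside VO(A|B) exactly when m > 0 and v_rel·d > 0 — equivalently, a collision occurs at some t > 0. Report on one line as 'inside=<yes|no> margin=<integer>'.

d = (-3, -13),  |d|² = 178;  R = 2+6 = 8,  c = 178−8² = 114
v_rel = (-2, -14),  |v_rel|² = 200;  v_rel·d = (-2)·(-3) + (-14)·(-13) = 188
200·t² − 376·t + 114 = 0  ⇒  m = 188² − 200·114 = 12544
m = 12544 > 0,  v_rel·d = 188 > 0  ⇒  inside

inside=yes margin=12544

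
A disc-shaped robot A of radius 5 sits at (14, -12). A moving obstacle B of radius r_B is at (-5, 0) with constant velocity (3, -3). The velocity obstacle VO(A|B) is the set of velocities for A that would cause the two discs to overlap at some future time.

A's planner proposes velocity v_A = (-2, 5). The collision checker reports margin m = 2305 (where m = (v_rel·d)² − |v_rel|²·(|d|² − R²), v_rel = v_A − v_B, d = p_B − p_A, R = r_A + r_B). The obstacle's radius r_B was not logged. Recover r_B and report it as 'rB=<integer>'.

m = 2305
d = (-19, 12);  v_rel = (-5, 8),  |v_rel|² = 89
v_rel×d = (-5)·(12) − (8)·(-19) = 92
since m = R²·89 − 92²:  R² = (8464 + 2305) / 89 = 121
R = √121 = 11  ⇒  r_B = 11 − 5 = 6

rB=6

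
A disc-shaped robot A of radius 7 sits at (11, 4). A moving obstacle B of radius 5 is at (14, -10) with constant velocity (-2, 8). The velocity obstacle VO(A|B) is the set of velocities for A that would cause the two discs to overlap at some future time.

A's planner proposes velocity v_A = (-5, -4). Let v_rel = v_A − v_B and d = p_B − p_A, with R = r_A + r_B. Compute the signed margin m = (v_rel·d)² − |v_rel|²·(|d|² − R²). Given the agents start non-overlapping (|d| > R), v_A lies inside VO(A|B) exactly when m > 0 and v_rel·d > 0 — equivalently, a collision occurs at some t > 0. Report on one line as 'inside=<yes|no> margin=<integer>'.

d = (3, -14),  |d|² = 205;  R = 7+5 = 12,  c = 205−12² = 61
v_rel = (-3, -12),  |v_rel|² = 153;  v_rel·d = (-3)·(3) + (-12)·(-14) = 159
153·t² − 318·t + 61 = 0  ⇒  m = 159² − 153·61 = 15948
m = 15948 > 0,  v_rel·d = 159 > 0  ⇒  inside

inside=yes margin=15948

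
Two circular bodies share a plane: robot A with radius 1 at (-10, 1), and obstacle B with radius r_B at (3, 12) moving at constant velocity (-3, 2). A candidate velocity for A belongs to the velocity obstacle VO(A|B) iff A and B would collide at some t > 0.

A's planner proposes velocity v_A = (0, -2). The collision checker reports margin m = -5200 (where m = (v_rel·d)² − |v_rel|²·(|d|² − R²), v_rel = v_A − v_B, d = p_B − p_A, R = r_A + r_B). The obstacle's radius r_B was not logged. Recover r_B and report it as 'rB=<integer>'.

m = -5200
d = (13, 11);  v_rel = (3, -4),  |v_rel|² = 25
v_rel×d = (3)·(11) − (-4)·(13) = 85
since m = R²·25 − 85²:  R² = (7225 + -5200) / 25 = 81
R = √81 = 9  ⇒  r_B = 9 − 1 = 8

rB=8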